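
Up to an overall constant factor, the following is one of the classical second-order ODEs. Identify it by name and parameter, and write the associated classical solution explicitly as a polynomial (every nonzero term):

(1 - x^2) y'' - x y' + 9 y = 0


The equation is already in a standard form:  (1 - x^2) y'' - x y' + 9 y = 0.
This matches the Chebyshev equation (1 - x^2) y'' - x y' + n^2 y = 0 (note the -x y' term, not -2x y') with n^2 = 9, so n = 3; the polynomial solution is T_3(x).
With y = sum_k a_k x^k, matching x^k gives (k+2)(k+1) a_{k+2} = (k^2 - n^2) a_k = (k - 3)(k + 3) a_k. The right side vanishes at k = 3, so the series with the parity of 3 terminates at degree 3.
Standard normalization: leading coefficient of T_n is 2^(n-1), so a_3 = 2^2 = 4. Work downward with a_k = (k+1)(k+2) a_{k+2} / ((k - 3)(k + 3)):
  a_1 = (2)(3)(4) / ((1 - 3)(1 + 3)) = 24/(-8) = -3
Hence T_3(x) = 4 x^3 - 3 x.

T_3(x); series = 4 x^3 - 3 x


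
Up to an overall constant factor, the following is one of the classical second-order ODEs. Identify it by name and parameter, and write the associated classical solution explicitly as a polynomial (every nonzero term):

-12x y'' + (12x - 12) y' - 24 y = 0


All three coefficients share the factor -12; dividing through by -12 gives  x y'' + (1 - x) y' + 2 y = 0.
This matches the Laguerre equation x y'' + (1 - x) y' + n y = 0 with n = 2; the polynomial solution is L_2(x).
With y = sum_k a_k x^k, matching x^k gives (k+1)k a_{k+1} + (k+1) a_{k+1} - k a_k + n a_k = 0, i.e. (k+1)^2 a_{k+1} = (k - n) a_k = (k - 2) a_k. The right side vanishes at k = 2, so the series terminates at degree 2.
Standard normalization L_n(0) = 1 gives a_0 = 1. Work upward with a_{k+1} = (k - 2) a_k / (k+1)^2:
  a_1 = (0 - 2)(1) / 1^2 = -2/1 = -2
  a_2 = (1 - 2)(-2) / 2^2 = 2/4 = 1/2
Hence L_2(x) = x^2/2 - 2 x + 1.

L_2(x); series = x^2/2 - 2 x + 1


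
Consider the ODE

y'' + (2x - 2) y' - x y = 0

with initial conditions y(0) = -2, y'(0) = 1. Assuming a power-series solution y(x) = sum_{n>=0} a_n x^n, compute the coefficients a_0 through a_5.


Ansatz: y(x) = sum_{n>=0} a_n x^n, so y'(x) = sum_{n>=1} n a_n x^(n-1) and y''(x) = sum_{n>=2} n(n-1) a_n x^(n-2).
Substitute into P(x) y'' + Q(x) y' + R(x) y = 0 with P(x) = 1, Q(x) = 2x - 2, R(x) = -x, and match powers of x.
Initial conditions: a_0 = -2, a_1 = 1.
Setting the coefficient of each power of x to zero and solving order by order (substituting the coefficients already found):
  x^0: 2 a_2 - 2 a_1 = 0  ->  2 a_2 = 2 a_1 = 2  ->  a_2 = 1
  x^1: 6 a_3 - 4 a_2 + 2 a_1 - a_0 = 0  ->  6 a_3 = 4 a_2 - 2 a_1 + a_0 = 0  ->  a_3 = 0
  x^2: 12 a_4 - 6 a_3 + 4 a_2 - a_1 = 0  ->  12 a_4 = 6 a_3 - 4 a_2 + a_1 = -3  ->  a_4 = -1/4
  x^3: 20 a_5 - 8 a_4 + 6 a_3 - a_2 = 0  ->  20 a_5 = 8 a_4 - 6 a_3 + a_2 = -1  ->  a_5 = -1/20
Truncated series: y(x) = -2 + x + x^2 - (1/4) x^4 - (1/20) x^5 + O(x^6).

a_0 = -2; a_1 = 1; a_2 = 1; a_3 = 0; a_4 = -1/4; a_5 = -1/20


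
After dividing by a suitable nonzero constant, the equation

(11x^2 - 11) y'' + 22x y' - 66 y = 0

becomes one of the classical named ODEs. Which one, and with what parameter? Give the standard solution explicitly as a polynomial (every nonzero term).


All three coefficients share the factor -11; dividing through by -11 gives  (1 - x^2) y'' - 2x y' + 6 y = 0.
This matches the Legendre equation (1 - x^2) y'' - 2x y' + n(n+1) y = 0 (note the -2x y' term) with n(n+1) = 6, so n = 2; the polynomial solution is P_2(x).
With y = sum_k a_k x^k, matching x^k gives (k+2)(k+1) a_{k+2} = [k(k+1) - n(n+1)] a_k = (k - 2)(k + 3) a_k. The right side vanishes at k = 2, so the series with the parity of 2 terminates at degree 2.
Standard normalization (P_n(1) = 1): leading coefficient (2n)!/(2^n (n!)^2) = 24/(4*4) = 3/2, so a_2 = 3/2. Work downward with a_k = (k+1)(k+2) a_{k+2} / ((k - 2)(k + 3)):
  a_0 = (1)(2)(3/2) / ((0 - 2)(0 + 3)) = 3/(-6) = -1/2
Hence P_2(x) = 3 x^2/2 - 1/2.

P_2(x); series = 3 x^2/2 - 1/2


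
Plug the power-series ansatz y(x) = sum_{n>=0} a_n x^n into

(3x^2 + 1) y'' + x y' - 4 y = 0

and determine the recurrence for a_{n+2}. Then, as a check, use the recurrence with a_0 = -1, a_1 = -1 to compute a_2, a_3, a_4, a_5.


Substitute y = sum_n a_n x^n.
(1 + 3 x^2) y'' contributes (n+2)(n+1) a_{n+2} + 3 n(n-1) a_n at x^n.
x y'(x) contributes n a_n at x^n.
-4 y(x) contributes -4 a_n at x^n.
Matching x^n: (n+2)(n+1) a_{n+2} + (3 n(n-1) + n - 4) a_n = 0.
Thus a_{n+2} = (-3 n(n-1) - n + 4) / ((n+1)(n+2)) * a_n.

Check with a_0 = -1, a_1 = -1 (apply the recurrence for n = 0, 1, 2, 3): a_0 = -1, a_1 = -1, a_2 = -2, a_3 = -1/2, a_4 = 2/3, a_5 = 17/40.

a_(n+2) = (-3 n(n-1) - n + 4) / ((n+1)(n+2)) * a_n; check: a_0 = -1, a_1 = -1, a_2 = -2, a_3 = -1/2, a_4 = 2/3, a_5 = 17/40


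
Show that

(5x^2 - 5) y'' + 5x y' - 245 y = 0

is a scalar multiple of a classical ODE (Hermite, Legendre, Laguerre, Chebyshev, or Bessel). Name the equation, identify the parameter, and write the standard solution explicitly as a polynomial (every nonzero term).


All three coefficients share the factor -5; dividing through by -5 gives  (1 - x^2) y'' - x y' + 49 y = 0.
This matches the Chebyshev equation (1 - x^2) y'' - x y' + n^2 y = 0 (note the -x y' term, not -2x y') with n^2 = 49, so n = 7; the polynomial solution is T_7(x).
With y = sum_k a_k x^k, matching x^k gives (k+2)(k+1) a_{k+2} = (k^2 - n^2) a_k = (k - 7)(k + 7) a_k. The right side vanishes at k = 7, so the series with the parity of 7 terminates at degree 7.
Standard normalization: leading coefficient of T_n is 2^(n-1), so a_7 = 2^6 = 64. Work downward with a_k = (k+1)(k+2) a_{k+2} / ((k - 7)(k + 7)):
  a_5 = (6)(7)(64) / ((5 - 7)(5 + 7)) = 2688/(-24) = -112
  a_3 = (4)(5)(-112) / ((3 - 7)(3 + 7)) = -2240/(-40) = 56
  a_1 = (2)(3)(56) / ((1 - 7)(1 + 7)) = 336/(-48) = -7
Hence T_7(x) = 64 x^7 - 112 x^5 + 56 x^3 - 7 x.

T_7(x); series = 64 x^7 - 112 x^5 + 56 x^3 - 7 x


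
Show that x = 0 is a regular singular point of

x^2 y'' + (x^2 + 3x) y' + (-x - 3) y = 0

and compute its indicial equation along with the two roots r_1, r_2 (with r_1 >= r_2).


Divide by x^2 to reach normal form y'' + P_1(x) y' + P_2(x) y = 0 with P_1(x) = 1 + 3/x and P_2(x) = -1/x - 3/x^2.
x = 0 is a singular point because the y'-coefficient 1 + 3/x has a pole at x = 0 and the y-coefficient -1/x - 3/x^2 has a pole at x = 0.
It is a regular singular point because x P_1(x) = p(x) = x + 3 and x^2 P_2(x) = q(x) = -x - 3 are polynomials, hence analytic at x = 0.
p(0) = 3,  q(0) = -3.
Indicial equation: r(r-1) + p(0) r + q(0) = 0, i.e. r^2 + (p(0) - 1) r + q(0) = 0, i.e. r^2 + 2 r - 3 = 0.
Discriminant: (2)^2 - 4(-3) = 16, so r = (-2 ± 4)/2.
Solving: r_1 = 1, r_2 = -3.

indicial: r^2 + 2 r - 3 = 0; roots r_1 = 1, r_2 = -3


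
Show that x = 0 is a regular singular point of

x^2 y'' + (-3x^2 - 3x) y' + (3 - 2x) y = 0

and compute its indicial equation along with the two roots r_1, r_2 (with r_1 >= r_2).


Divide by x^2 to reach normal form y'' + P_1(x) y' + P_2(x) y = 0 with P_1(x) = -3 - 3/x and P_2(x) = -2/x + 3/x^2.
x = 0 is a singular point because the y'-coefficient -3 - 3/x has a pole at x = 0 and the y-coefficient -2/x + 3/x^2 has a pole at x = 0.
It is a regular singular point because x P_1(x) = p(x) = -3x - 3 and x^2 P_2(x) = q(x) = 3 - 2x are polynomials, hence analytic at x = 0.
p(0) = -3,  q(0) = 3.
Indicial equation: r(r-1) + p(0) r + q(0) = 0, i.e. r^2 + (p(0) - 1) r + q(0) = 0, i.e. r^2 - 4 r + 3 = 0.
Discriminant: (-4)^2 - 4(3) = 4, so r = (4 ± 2)/2.
Solving: r_1 = 3, r_2 = 1.

indicial: r^2 - 4 r + 3 = 0; roots r_1 = 3, r_2 = 1


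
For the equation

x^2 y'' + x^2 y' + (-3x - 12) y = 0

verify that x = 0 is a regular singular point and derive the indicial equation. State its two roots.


Divide by x^2 to reach normal form y'' + P_1(x) y' + P_2(x) y = 0 with P_1(x) = 1 and P_2(x) = -3/x - 12/x^2.
x = 0 is a singular point because the y-coefficient -3/x - 12/x^2 has a pole at x = 0.
It is a regular singular point because x P_1(x) = p(x) = x and x^2 P_2(x) = q(x) = -3x - 12 are polynomials, hence analytic at x = 0.
p(0) = 0,  q(0) = -12.
Indicial equation: r(r-1) + p(0) r + q(0) = 0, i.e. r^2 + (p(0) - 1) r + q(0) = 0, i.e. r^2 - 1 r - 12 = 0.
Discriminant: (-1)^2 - 4(-12) = 49, so r = (1 ± 7)/2.
Solving: r_1 = 4, r_2 = -3.

indicial: r^2 - 1 r - 12 = 0; roots r_1 = 4, r_2 = -3


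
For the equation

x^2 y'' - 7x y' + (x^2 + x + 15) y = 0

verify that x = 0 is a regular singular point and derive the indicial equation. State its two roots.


Divide by x^2 to reach normal form y'' + P_1(x) y' + P_2(x) y = 0 with P_1(x) = -7/x and P_2(x) = 1 + 1/x + 15/x^2.
x = 0 is a singular point because the y'-coefficient -7/x has a pole at x = 0 and the y-coefficient 1 + 1/x + 15/x^2 has a pole at x = 0.
It is a regular singular point because x P_1(x) = p(x) = -7 and x^2 P_2(x) = q(x) = x^2 + x + 15 are polynomials, hence analytic at x = 0.
p(0) = -7,  q(0) = 15.
Indicial equation: r(r-1) + p(0) r + q(0) = 0, i.e. r^2 + (p(0) - 1) r + q(0) = 0, i.e. r^2 - 8 r + 15 = 0.
Discriminant: (-8)^2 - 4(15) = 4, so r = (8 ± 2)/2.
Solving: r_1 = 5, r_2 = 3.

indicial: r^2 - 8 r + 15 = 0; roots r_1 = 5, r_2 = 3


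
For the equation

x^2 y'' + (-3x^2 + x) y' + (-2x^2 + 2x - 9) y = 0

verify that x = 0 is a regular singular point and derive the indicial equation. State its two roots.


Divide by x^2 to reach normal form y'' + P_1(x) y' + P_2(x) y = 0 with P_1(x) = -3 + 1/x and P_2(x) = -2 + 2/x - 9/x^2.
x = 0 is a singular point because the y'-coefficient -3 + 1/x has a pole at x = 0 and the y-coefficient -2 + 2/x - 9/x^2 has a pole at x = 0.
It is a regular singular point because x P_1(x) = p(x) = 1 - 3x and x^2 P_2(x) = q(x) = -2x^2 + 2x - 9 are polynomials, hence analytic at x = 0.
p(0) = 1,  q(0) = -9.
Indicial equation: r(r-1) + p(0) r + q(0) = 0, i.e. r^2 + (p(0) - 1) r + q(0) = 0, i.e. r^2 - 9 = 0.
Discriminant: (0)^2 - 4(-9) = 36, so r = (0 ± 6)/2.
Solving: r_1 = 3, r_2 = -3.

indicial: r^2 - 9 = 0; roots r_1 = 3, r_2 = -3


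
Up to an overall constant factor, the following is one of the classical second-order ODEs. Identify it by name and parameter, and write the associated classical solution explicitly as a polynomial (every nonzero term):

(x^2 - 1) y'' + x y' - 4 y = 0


All three coefficients share the factor -1; dividing through by -1 gives  (1 - x^2) y'' - x y' + 4 y = 0.
This matches the Chebyshev equation (1 - x^2) y'' - x y' + n^2 y = 0 (note the -x y' term, not -2x y') with n^2 = 4, so n = 2; the polynomial solution is T_2(x).
With y = sum_k a_k x^k, matching x^k gives (k+2)(k+1) a_{k+2} = (k^2 - n^2) a_k = (k - 2)(k + 2) a_k. The right side vanishes at k = 2, so the series with the parity of 2 terminates at degree 2.
Standard normalization: leading coefficient of T_n is 2^(n-1), so a_2 = 2^1 = 2. Work downward with a_k = (k+1)(k+2) a_{k+2} / ((k - 2)(k + 2)):
  a_0 = (1)(2)(2) / ((0 - 2)(0 + 2)) = 4/(-4) = -1
Hence T_2(x) = 2 x^2 - 1.

T_2(x); series = 2 x^2 - 1


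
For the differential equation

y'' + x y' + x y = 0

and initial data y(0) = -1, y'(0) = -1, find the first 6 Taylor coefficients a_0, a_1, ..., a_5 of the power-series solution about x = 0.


Ansatz: y(x) = sum_{n>=0} a_n x^n, so y'(x) = sum_{n>=1} n a_n x^(n-1) and y''(x) = sum_{n>=2} n(n-1) a_n x^(n-2).
Substitute into P(x) y'' + Q(x) y' + R(x) y = 0 with P(x) = 1, Q(x) = x, R(x) = x, and match powers of x.
Initial conditions: a_0 = -1, a_1 = -1.
Setting the coefficient of each power of x to zero and solving order by order (substituting the coefficients already found):
  x^0: 2 a_2 = 0  ->  a_2 = 0
  x^1: 6 a_3 + a_1 + a_0 = 0  ->  6 a_3 = -a_1 - a_0 = 2  ->  a_3 = 1/3
  x^2: 12 a_4 + 2 a_2 + a_1 = 0  ->  12 a_4 = -2 a_2 - a_1 = 1  ->  a_4 = 1/12
  x^3: 20 a_5 + 3 a_3 + a_2 = 0  ->  20 a_5 = -3 a_3 - a_2 = -1  ->  a_5 = -1/20
Truncated series: y(x) = -1 - x + (1/3) x^3 + (1/12) x^4 - (1/20) x^5 + O(x^6).

a_0 = -1; a_1 = -1; a_2 = 0; a_3 = 1/3; a_4 = 1/12; a_5 = -1/20


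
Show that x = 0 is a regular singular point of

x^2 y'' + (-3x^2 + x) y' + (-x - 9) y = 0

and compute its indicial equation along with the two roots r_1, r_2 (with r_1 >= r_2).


Divide by x^2 to reach normal form y'' + P_1(x) y' + P_2(x) y = 0 with P_1(x) = -3 + 1/x and P_2(x) = -1/x - 9/x^2.
x = 0 is a singular point because the y'-coefficient -3 + 1/x has a pole at x = 0 and the y-coefficient -1/x - 9/x^2 has a pole at x = 0.
It is a regular singular point because x P_1(x) = p(x) = 1 - 3x and x^2 P_2(x) = q(x) = -x - 9 are polynomials, hence analytic at x = 0.
p(0) = 1,  q(0) = -9.
Indicial equation: r(r-1) + p(0) r + q(0) = 0, i.e. r^2 + (p(0) - 1) r + q(0) = 0, i.e. r^2 - 9 = 0.
Discriminant: (0)^2 - 4(-9) = 36, so r = (0 ± 6)/2.
Solving: r_1 = 3, r_2 = -3.

indicial: r^2 - 9 = 0; roots r_1 = 3, r_2 = -3


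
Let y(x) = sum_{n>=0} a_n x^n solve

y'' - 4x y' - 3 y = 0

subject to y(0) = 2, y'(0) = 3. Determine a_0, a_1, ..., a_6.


Ansatz: y(x) = sum_{n>=0} a_n x^n, so y'(x) = sum_{n>=1} n a_n x^(n-1) and y''(x) = sum_{n>=2} n(n-1) a_n x^(n-2).
Substitute into P(x) y'' + Q(x) y' + R(x) y = 0 with P(x) = 1, Q(x) = -4x, R(x) = -3, and match powers of x.
Initial conditions: a_0 = 2, a_1 = 3.
Setting the coefficient of each power of x to zero and solving order by order (substituting the coefficients already found):
  x^0: 2 a_2 - 3 a_0 = 0  ->  2 a_2 = 3 a_0 = 6  ->  a_2 = 3
  x^1: 6 a_3 - 7 a_1 = 0  ->  6 a_3 = 7 a_1 = 21  ->  a_3 = 7/2
  x^2: 12 a_4 - 11 a_2 = 0  ->  12 a_4 = 11 a_2 = 33  ->  a_4 = 11/4
  x^3: 20 a_5 - 15 a_3 = 0  ->  20 a_5 = 15 a_3 = 105/2  ->  a_5 = 21/8
  x^4: 30 a_6 - 19 a_4 = 0  ->  30 a_6 = 19 a_4 = 209/4  ->  a_6 = 209/120
Truncated series: y(x) = 2 + 3 x + 3 x^2 + (7/2) x^3 + (11/4) x^4 + (21/8) x^5 + (209/120) x^6 + O(x^7).

a_0 = 2; a_1 = 3; a_2 = 3; a_3 = 7/2; a_4 = 11/4; a_5 = 21/8; a_6 = 209/120


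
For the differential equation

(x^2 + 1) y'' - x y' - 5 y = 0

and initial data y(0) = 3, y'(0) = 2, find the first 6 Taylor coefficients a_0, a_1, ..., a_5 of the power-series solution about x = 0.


Ansatz: y(x) = sum_{n>=0} a_n x^n, so y'(x) = sum_{n>=1} n a_n x^(n-1) and y''(x) = sum_{n>=2} n(n-1) a_n x^(n-2).
Substitute into P(x) y'' + Q(x) y' + R(x) y = 0 with P(x) = x^2 + 1, Q(x) = -x, R(x) = -5, and match powers of x.
Initial conditions: a_0 = 3, a_1 = 2.
Setting the coefficient of each power of x to zero and solving order by order (substituting the coefficients already found):
  x^0: 2 a_2 - 5 a_0 = 0  ->  2 a_2 = 5 a_0 = 15  ->  a_2 = 15/2
  x^1: 6 a_3 - 6 a_1 = 0  ->  6 a_3 = 6 a_1 = 12  ->  a_3 = 2
  x^2: 12 a_4 - 5 a_2 = 0  ->  12 a_4 = 5 a_2 = 75/2  ->  a_4 = 25/8
  x^3: 20 a_5 - 2 a_3 = 0  ->  20 a_5 = 2 a_3 = 4  ->  a_5 = 1/5
Truncated series: y(x) = 3 + 2 x + (15/2) x^2 + 2 x^3 + (25/8) x^4 + (1/5) x^5 + O(x^6).

a_0 = 3; a_1 = 2; a_2 = 15/2; a_3 = 2; a_4 = 25/8; a_5 = 1/5


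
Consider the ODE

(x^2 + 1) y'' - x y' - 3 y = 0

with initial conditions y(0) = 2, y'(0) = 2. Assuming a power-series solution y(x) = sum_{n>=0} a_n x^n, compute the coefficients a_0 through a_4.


Ansatz: y(x) = sum_{n>=0} a_n x^n, so y'(x) = sum_{n>=1} n a_n x^(n-1) and y''(x) = sum_{n>=2} n(n-1) a_n x^(n-2).
Substitute into P(x) y'' + Q(x) y' + R(x) y = 0 with P(x) = x^2 + 1, Q(x) = -x, R(x) = -3, and match powers of x.
Initial conditions: a_0 = 2, a_1 = 2.
Setting the coefficient of each power of x to zero and solving order by order (substituting the coefficients already found):
  x^0: 2 a_2 - 3 a_0 = 0  ->  2 a_2 = 3 a_0 = 6  ->  a_2 = 3
  x^1: 6 a_3 - 4 a_1 = 0  ->  6 a_3 = 4 a_1 = 8  ->  a_3 = 4/3
  x^2: 12 a_4 - 3 a_2 = 0  ->  12 a_4 = 3 a_2 = 9  ->  a_4 = 3/4
Truncated series: y(x) = 2 + 2 x + 3 x^2 + (4/3) x^3 + (3/4) x^4 + O(x^5).

a_0 = 2; a_1 = 2; a_2 = 3; a_3 = 4/3; a_4 = 3/4


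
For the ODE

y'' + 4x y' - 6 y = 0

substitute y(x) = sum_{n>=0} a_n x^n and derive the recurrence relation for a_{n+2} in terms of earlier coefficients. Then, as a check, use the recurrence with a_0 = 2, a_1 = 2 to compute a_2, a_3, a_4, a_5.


Substitute y = sum_n a_n x^n.
y''(x) has coefficient (n+2)(n+1) a_{n+2} at x^n;
4 x y'(x) has coefficient 4 n a_n at x^n (shift);
-6 y(x) has coefficient -6 a_n at x^n.
Matching x^n: (n+2)(n+1) a_{n+2} + (4n - 6) a_n = 0.
Thus a_{n+2} = (-4n + 6) / ((n+1)(n+2)) * a_n.

Check with a_0 = 2, a_1 = 2 (apply the recurrence for n = 0, 1, 2, 3): a_0 = 2, a_1 = 2, a_2 = 6, a_3 = 2/3, a_4 = -1, a_5 = -1/5.

a_(n+2) = (-4n + 6) / ((n+1)(n+2)) * a_n; check: a_0 = 2, a_1 = 2, a_2 = 6, a_3 = 2/3, a_4 = -1, a_5 = -1/5


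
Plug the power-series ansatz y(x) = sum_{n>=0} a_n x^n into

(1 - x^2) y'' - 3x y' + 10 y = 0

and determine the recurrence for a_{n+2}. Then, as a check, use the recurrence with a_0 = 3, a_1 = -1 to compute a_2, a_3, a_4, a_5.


Substitute y = sum_n a_n x^n.
(1 - 1 x^2) y'' contributes (n+2)(n+1) a_{n+2} - n(n-1) a_n at x^n.
-3 x y'(x) contributes -3 n a_n at x^n.
10 y(x) contributes 10 a_n at x^n.
Matching x^n: (n+2)(n+1) a_{n+2} + (-n(n-1) - 3 n + 10) a_n = 0.
Thus a_{n+2} = (n(n-1) + 3 n - 10) / ((n+1)(n+2)) * a_n.

Check with a_0 = 3, a_1 = -1 (apply the recurrence for n = 0, 1, 2, 3): a_0 = 3, a_1 = -1, a_2 = -15, a_3 = 7/6, a_4 = 5/2, a_5 = 7/24.

a_(n+2) = (n(n-1) + 3 n - 10) / ((n+1)(n+2)) * a_n; check: a_0 = 3, a_1 = -1, a_2 = -15, a_3 = 7/6, a_4 = 5/2, a_5 = 7/24


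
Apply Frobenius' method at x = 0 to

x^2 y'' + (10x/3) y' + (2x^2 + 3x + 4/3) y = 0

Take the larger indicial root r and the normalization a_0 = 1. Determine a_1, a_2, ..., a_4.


Write in Frobenius form y'' + (p(x)/x) y' + (q(x)/x^2) y = 0:
  p(x) = 10/3,  q(x) = 2x^2 + 3x + 4/3.
Indicial equation: r(r-1) + (10/3) r + (4/3) = 0 -> roots r_1 = -1, r_2 = -4/3.
Take r = r_1 = -1. Let y(x) = x^r sum_{n>=0} a_n x^n with a_0 = 1.
Substitute y = x^r sum a_n x^n and match x^{r+n}. The recurrence is
  D(n) a_n + 3 a_{n-1} + 2 a_{n-2} = 0,  where D(n) = (r+n)(r+n-1) + (10/3)(r+n) + (4/3).
  a_n = [-3 a_{n-1} - 2 a_{n-2}] / D(n).
Since the indicial polynomial factors as (r - r_1)(r - r_2), D(n) = (r_1 + n - r_1)(r_1 + n - r_2) = n(n + 1/3).
Evaluating step by step (a_0 = 1):
  n = 1: D(1) = 1(1 + 1/3) = 4/3; numerator = -3(1) = -3; a_1 = (-3)/(4/3) = -9/4
  n = 2: D(2) = 2(2 + 1/3) = 14/3; numerator = -3(-9/4) - 2(1) = 19/4; a_2 = (19/4)/(14/3) = 57/56
  n = 3: D(3) = 3(3 + 1/3) = 10; numerator = -3(57/56) - 2(-9/4) = 81/56; a_3 = (81/56)/(10) = 81/560
  n = 4: D(4) = 4(4 + 1/3) = 52/3; numerator = -3(81/560) - 2(57/56) = -1383/560; a_4 = (-1383/560)/(52/3) = -4149/29120

r = -1; a_0 = 1; a_1 = -9/4; a_2 = 57/56; a_3 = 81/560; a_4 = -4149/29120


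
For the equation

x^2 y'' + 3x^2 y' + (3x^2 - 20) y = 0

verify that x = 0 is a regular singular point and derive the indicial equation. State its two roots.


Divide by x^2 to reach normal form y'' + P_1(x) y' + P_2(x) y = 0 with P_1(x) = 3 and P_2(x) = 3 - 20/x^2.
x = 0 is a singular point because the y-coefficient 3 - 20/x^2 has a pole at x = 0.
It is a regular singular point because x P_1(x) = p(x) = 3x and x^2 P_2(x) = q(x) = 3x^2 - 20 are polynomials, hence analytic at x = 0.
p(0) = 0,  q(0) = -20.
Indicial equation: r(r-1) + p(0) r + q(0) = 0, i.e. r^2 + (p(0) - 1) r + q(0) = 0, i.e. r^2 - 1 r - 20 = 0.
Discriminant: (-1)^2 - 4(-20) = 81, so r = (1 ± 9)/2.
Solving: r_1 = 5, r_2 = -4.

indicial: r^2 - 1 r - 20 = 0; roots r_1 = 5, r_2 = -4


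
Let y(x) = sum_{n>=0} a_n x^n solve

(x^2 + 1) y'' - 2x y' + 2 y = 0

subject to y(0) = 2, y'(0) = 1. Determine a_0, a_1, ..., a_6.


Ansatz: y(x) = sum_{n>=0} a_n x^n, so y'(x) = sum_{n>=1} n a_n x^(n-1) and y''(x) = sum_{n>=2} n(n-1) a_n x^(n-2).
Substitute into P(x) y'' + Q(x) y' + R(x) y = 0 with P(x) = x^2 + 1, Q(x) = -2x, R(x) = 2, and match powers of x.
Initial conditions: a_0 = 2, a_1 = 1.
Setting the coefficient of each power of x to zero and solving order by order (substituting the coefficients already found):
  x^0: 2 a_2 + 2 a_0 = 0  ->  2 a_2 = -2 a_0 = -4  ->  a_2 = -2
  x^1: 6 a_3 = 0  ->  a_3 = 0
  x^2: 12 a_4 = 0  ->  a_4 = 0
  x^3: 20 a_5 + 2 a_3 = 0  ->  20 a_5 = -2 a_3 = 0  ->  a_5 = 0
  x^4: 30 a_6 + 6 a_4 = 0  ->  30 a_6 = -6 a_4 = 0  ->  a_6 = 0
Truncated series: y(x) = 2 + x - 2 x^2 + O(x^7).

a_0 = 2; a_1 = 1; a_2 = -2; a_3 = 0; a_4 = 0; a_5 = 0; a_6 = 0


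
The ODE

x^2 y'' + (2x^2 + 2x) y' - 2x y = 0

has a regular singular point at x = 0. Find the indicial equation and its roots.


Divide by x^2 to reach normal form y'' + P_1(x) y' + P_2(x) y = 0 with P_1(x) = 2 + 2/x and P_2(x) = -2/x.
x = 0 is a singular point because the y'-coefficient 2 + 2/x has a pole at x = 0 and the y-coefficient -2/x has a pole at x = 0.
It is a regular singular point because x P_1(x) = p(x) = 2x + 2 and x^2 P_2(x) = q(x) = -2x are polynomials, hence analytic at x = 0.
p(0) = 2,  q(0) = 0.
Indicial equation: r(r-1) + p(0) r + q(0) = 0, i.e. r^2 + (p(0) - 1) r + q(0) = 0, i.e. r^2 + 1 r = 0.
Discriminant: (1)^2 - 4(0) = 1, so r = (-1 ± 1)/2.
Solving: r_1 = 0, r_2 = -1.

indicial: r^2 + 1 r = 0; roots r_1 = 0, r_2 = -1


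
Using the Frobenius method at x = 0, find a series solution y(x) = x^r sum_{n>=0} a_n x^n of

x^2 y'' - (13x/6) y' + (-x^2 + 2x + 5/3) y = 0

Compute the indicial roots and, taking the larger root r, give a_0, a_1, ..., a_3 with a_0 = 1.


Write in Frobenius form y'' + (p(x)/x) y' + (q(x)/x^2) y = 0:
  p(x) = -13/6,  q(x) = -x^2 + 2x + 5/3.
Indicial equation: r(r-1) + (-13/6) r + (5/3) = 0 -> roots r_1 = 5/2, r_2 = 2/3.
Take r = r_1 = 5/2. Let y(x) = x^r sum_{n>=0} a_n x^n with a_0 = 1.
Substitute y = x^r sum a_n x^n and match x^{r+n}. The recurrence is
  D(n) a_n + 2 a_{n-1} - 1 a_{n-2} = 0,  where D(n) = (r+n)(r+n-1) + (-13/6)(r+n) + (5/3).
  a_n = [-2 a_{n-1} + 1 a_{n-2}] / D(n).
Since the indicial polynomial factors as (r - r_1)(r - r_2), D(n) = (r_1 + n - r_1)(r_1 + n - r_2) = n(n + 11/6).
Evaluating step by step (a_0 = 1):
  n = 1: D(1) = 1(1 + 11/6) = 17/6; numerator = -2(1) = -2; a_1 = (-2)/(17/6) = -12/17
  n = 2: D(2) = 2(2 + 11/6) = 23/3; numerator = -2(-12/17) + 1(1) = 41/17; a_2 = (41/17)/(23/3) = 123/391
  n = 3: D(3) = 3(3 + 11/6) = 29/2; numerator = -2(123/391) + 1(-12/17) = -522/391; a_3 = (-522/391)/(29/2) = -36/391

r = 5/2; a_0 = 1; a_1 = -12/17; a_2 = 123/391; a_3 = -36/391


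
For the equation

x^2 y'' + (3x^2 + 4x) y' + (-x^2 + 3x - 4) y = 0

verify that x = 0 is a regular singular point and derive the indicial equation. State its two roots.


Divide by x^2 to reach normal form y'' + P_1(x) y' + P_2(x) y = 0 with P_1(x) = 3 + 4/x and P_2(x) = -1 + 3/x - 4/x^2.
x = 0 is a singular point because the y'-coefficient 3 + 4/x has a pole at x = 0 and the y-coefficient -1 + 3/x - 4/x^2 has a pole at x = 0.
It is a regular singular point because x P_1(x) = p(x) = 3x + 4 and x^2 P_2(x) = q(x) = -x^2 + 3x - 4 are polynomials, hence analytic at x = 0.
p(0) = 4,  q(0) = -4.
Indicial equation: r(r-1) + p(0) r + q(0) = 0, i.e. r^2 + (p(0) - 1) r + q(0) = 0, i.e. r^2 + 3 r - 4 = 0.
Discriminant: (3)^2 - 4(-4) = 25, so r = (-3 ± 5)/2.
Solving: r_1 = 1, r_2 = -4.

indicial: r^2 + 3 r - 4 = 0; roots r_1 = 1, r_2 = -4


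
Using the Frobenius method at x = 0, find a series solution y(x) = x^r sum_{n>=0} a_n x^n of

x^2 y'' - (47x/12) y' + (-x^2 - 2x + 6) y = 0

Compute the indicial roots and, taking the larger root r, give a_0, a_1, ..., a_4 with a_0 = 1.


Write in Frobenius form y'' + (p(x)/x) y' + (q(x)/x^2) y = 0:
  p(x) = -47/12,  q(x) = -x^2 - 2x + 6.
Indicial equation: r(r-1) + (-47/12) r + (6) = 0 -> roots r_1 = 8/3, r_2 = 9/4.
Take r = r_1 = 8/3. Let y(x) = x^r sum_{n>=0} a_n x^n with a_0 = 1.
Substitute y = x^r sum a_n x^n and match x^{r+n}. The recurrence is
  D(n) a_n - 2 a_{n-1} - 1 a_{n-2} = 0,  where D(n) = (r+n)(r+n-1) + (-47/12)(r+n) + (6).
  a_n = [2 a_{n-1} + 1 a_{n-2}] / D(n).
Since the indicial polynomial factors as (r - r_1)(r - r_2), D(n) = (r_1 + n - r_1)(r_1 + n - r_2) = n(n + 5/12).
Evaluating step by step (a_0 = 1):
  n = 1: D(1) = 1(1 + 5/12) = 17/12; numerator = 2(1) = 2; a_1 = (2)/(17/12) = 24/17
  n = 2: D(2) = 2(2 + 5/12) = 29/6; numerator = 2(24/17) + 1(1) = 65/17; a_2 = (65/17)/(29/6) = 390/493
  n = 3: D(3) = 3(3 + 5/12) = 41/4; numerator = 2(390/493) + 1(24/17) = 1476/493; a_3 = (1476/493)/(41/4) = 144/493
  n = 4: D(4) = 4(4 + 5/12) = 53/3; numerator = 2(144/493) + 1(390/493) = 678/493; a_4 = (678/493)/(53/3) = 2034/26129

r = 8/3; a_0 = 1; a_1 = 24/17; a_2 = 390/493; a_3 = 144/493; a_4 = 2034/26129


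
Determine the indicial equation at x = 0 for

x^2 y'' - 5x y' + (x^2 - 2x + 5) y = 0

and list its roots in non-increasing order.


Divide by x^2 to reach normal form y'' + P_1(x) y' + P_2(x) y = 0 with P_1(x) = -5/x and P_2(x) = 1 - 2/x + 5/x^2.
x = 0 is a singular point because the y'-coefficient -5/x has a pole at x = 0 and the y-coefficient 1 - 2/x + 5/x^2 has a pole at x = 0.
It is a regular singular point because x P_1(x) = p(x) = -5 and x^2 P_2(x) = q(x) = x^2 - 2x + 5 are polynomials, hence analytic at x = 0.
p(0) = -5,  q(0) = 5.
Indicial equation: r(r-1) + p(0) r + q(0) = 0, i.e. r^2 + (p(0) - 1) r + q(0) = 0, i.e. r^2 - 6 r + 5 = 0.
Discriminant: (-6)^2 - 4(5) = 16, so r = (6 ± 4)/2.
Solving: r_1 = 5, r_2 = 1.

indicial: r^2 - 6 r + 5 = 0; roots r_1 = 5, r_2 = 1


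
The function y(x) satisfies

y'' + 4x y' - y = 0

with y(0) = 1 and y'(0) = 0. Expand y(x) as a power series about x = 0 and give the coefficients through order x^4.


Ansatz: y(x) = sum_{n>=0} a_n x^n, so y'(x) = sum_{n>=1} n a_n x^(n-1) and y''(x) = sum_{n>=2} n(n-1) a_n x^(n-2).
Substitute into P(x) y'' + Q(x) y' + R(x) y = 0 with P(x) = 1, Q(x) = 4x, R(x) = -1, and match powers of x.
Initial conditions: a_0 = 1, a_1 = 0.
Setting the coefficient of each power of x to zero and solving order by order (substituting the coefficients already found):
  x^0: 2 a_2 - a_0 = 0  ->  2 a_2 = a_0 = 1  ->  a_2 = 1/2
  x^1: 6 a_3 + 3 a_1 = 0  ->  6 a_3 = -3 a_1 = 0  ->  a_3 = 0
  x^2: 12 a_4 + 7 a_2 = 0  ->  12 a_4 = -7 a_2 = -7/2  ->  a_4 = -7/24
Truncated series: y(x) = 1 + (1/2) x^2 - (7/24) x^4 + O(x^5).

a_0 = 1; a_1 = 0; a_2 = 1/2; a_3 = 0; a_4 = -7/24


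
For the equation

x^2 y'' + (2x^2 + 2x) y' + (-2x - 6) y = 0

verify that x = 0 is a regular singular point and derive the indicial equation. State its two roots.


Divide by x^2 to reach normal form y'' + P_1(x) y' + P_2(x) y = 0 with P_1(x) = 2 + 2/x and P_2(x) = -2/x - 6/x^2.
x = 0 is a singular point because the y'-coefficient 2 + 2/x has a pole at x = 0 and the y-coefficient -2/x - 6/x^2 has a pole at x = 0.
It is a regular singular point because x P_1(x) = p(x) = 2x + 2 and x^2 P_2(x) = q(x) = -2x - 6 are polynomials, hence analytic at x = 0.
p(0) = 2,  q(0) = -6.
Indicial equation: r(r-1) + p(0) r + q(0) = 0, i.e. r^2 + (p(0) - 1) r + q(0) = 0, i.e. r^2 + 1 r - 6 = 0.
Discriminant: (1)^2 - 4(-6) = 25, so r = (-1 ± 5)/2.
Solving: r_1 = 2, r_2 = -3.

indicial: r^2 + 1 r - 6 = 0; roots r_1 = 2, r_2 = -3


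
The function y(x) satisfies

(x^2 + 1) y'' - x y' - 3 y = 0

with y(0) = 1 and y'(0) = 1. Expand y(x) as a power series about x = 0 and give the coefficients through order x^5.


Ansatz: y(x) = sum_{n>=0} a_n x^n, so y'(x) = sum_{n>=1} n a_n x^(n-1) and y''(x) = sum_{n>=2} n(n-1) a_n x^(n-2).
Substitute into P(x) y'' + Q(x) y' + R(x) y = 0 with P(x) = x^2 + 1, Q(x) = -x, R(x) = -3, and match powers of x.
Initial conditions: a_0 = 1, a_1 = 1.
Setting the coefficient of each power of x to zero and solving order by order (substituting the coefficients already found):
  x^0: 2 a_2 - 3 a_0 = 0  ->  2 a_2 = 3 a_0 = 3  ->  a_2 = 3/2
  x^1: 6 a_3 - 4 a_1 = 0  ->  6 a_3 = 4 a_1 = 4  ->  a_3 = 2/3
  x^2: 12 a_4 - 3 a_2 = 0  ->  12 a_4 = 3 a_2 = 9/2  ->  a_4 = 3/8
  x^3: 20 a_5 = 0  ->  a_5 = 0
Truncated series: y(x) = 1 + x + (3/2) x^2 + (2/3) x^3 + (3/8) x^4 + O(x^6).

a_0 = 1; a_1 = 1; a_2 = 3/2; a_3 = 2/3; a_4 = 3/8; a_5 = 0


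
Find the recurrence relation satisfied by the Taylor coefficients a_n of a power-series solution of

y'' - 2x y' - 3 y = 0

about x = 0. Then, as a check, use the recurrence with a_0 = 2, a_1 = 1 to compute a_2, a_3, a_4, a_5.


Substitute y = sum_n a_n x^n.
y''(x) has coefficient (n+2)(n+1) a_{n+2} at x^n;
-2 x y'(x) has coefficient -2 n a_n at x^n (shift);
-3 y(x) has coefficient -3 a_n at x^n.
Matching x^n: (n+2)(n+1) a_{n+2} + (-2n - 3) a_n = 0.
Thus a_{n+2} = (2n + 3) / ((n+1)(n+2)) * a_n.

Check with a_0 = 2, a_1 = 1 (apply the recurrence for n = 0, 1, 2, 3): a_0 = 2, a_1 = 1, a_2 = 3, a_3 = 5/6, a_4 = 7/4, a_5 = 3/8.

a_(n+2) = (2n + 3) / ((n+1)(n+2)) * a_n; check: a_0 = 2, a_1 = 1, a_2 = 3, a_3 = 5/6, a_4 = 7/4, a_5 = 3/8


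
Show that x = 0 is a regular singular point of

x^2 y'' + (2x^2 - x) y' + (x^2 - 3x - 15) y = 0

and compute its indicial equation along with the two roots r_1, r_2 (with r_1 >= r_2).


Divide by x^2 to reach normal form y'' + P_1(x) y' + P_2(x) y = 0 with P_1(x) = 2 - 1/x and P_2(x) = 1 - 3/x - 15/x^2.
x = 0 is a singular point because the y'-coefficient 2 - 1/x has a pole at x = 0 and the y-coefficient 1 - 3/x - 15/x^2 has a pole at x = 0.
It is a regular singular point because x P_1(x) = p(x) = 2x - 1 and x^2 P_2(x) = q(x) = x^2 - 3x - 15 are polynomials, hence analytic at x = 0.
p(0) = -1,  q(0) = -15.
Indicial equation: r(r-1) + p(0) r + q(0) = 0, i.e. r^2 + (p(0) - 1) r + q(0) = 0, i.e. r^2 - 2 r - 15 = 0.
Discriminant: (-2)^2 - 4(-15) = 64, so r = (2 ± 8)/2.
Solving: r_1 = 5, r_2 = -3.

indicial: r^2 - 2 r - 15 = 0; roots r_1 = 5, r_2 = -3


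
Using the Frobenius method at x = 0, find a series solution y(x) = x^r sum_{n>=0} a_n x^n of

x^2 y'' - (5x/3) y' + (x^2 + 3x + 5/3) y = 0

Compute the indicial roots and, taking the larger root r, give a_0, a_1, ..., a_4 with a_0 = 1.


Write in Frobenius form y'' + (p(x)/x) y' + (q(x)/x^2) y = 0:
  p(x) = -5/3,  q(x) = x^2 + 3x + 5/3.
Indicial equation: r(r-1) + (-5/3) r + (5/3) = 0 -> roots r_1 = 5/3, r_2 = 1.
Take r = r_1 = 5/3. Let y(x) = x^r sum_{n>=0} a_n x^n with a_0 = 1.
Substitute y = x^r sum a_n x^n and match x^{r+n}. The recurrence is
  D(n) a_n + 3 a_{n-1} + 1 a_{n-2} = 0,  where D(n) = (r+n)(r+n-1) + (-5/3)(r+n) + (5/3).
  a_n = [-3 a_{n-1} - 1 a_{n-2}] / D(n).
Since the indicial polynomial factors as (r - r_1)(r - r_2), D(n) = (r_1 + n - r_1)(r_1 + n - r_2) = n(n + 2/3).
Evaluating step by step (a_0 = 1):
  n = 1: D(1) = 1(1 + 2/3) = 5/3; numerator = -3(1) = -3; a_1 = (-3)/(5/3) = -9/5
  n = 2: D(2) = 2(2 + 2/3) = 16/3; numerator = -3(-9/5) - 1(1) = 22/5; a_2 = (22/5)/(16/3) = 33/40
  n = 3: D(3) = 3(3 + 2/3) = 11; numerator = -3(33/40) - 1(-9/5) = -27/40; a_3 = (-27/40)/(11) = -27/440
  n = 4: D(4) = 4(4 + 2/3) = 56/3; numerator = -3(-27/440) - 1(33/40) = -141/220; a_4 = (-141/220)/(56/3) = -423/12320

r = 5/3; a_0 = 1; a_1 = -9/5; a_2 = 33/40; a_3 = -27/440; a_4 = -423/12320


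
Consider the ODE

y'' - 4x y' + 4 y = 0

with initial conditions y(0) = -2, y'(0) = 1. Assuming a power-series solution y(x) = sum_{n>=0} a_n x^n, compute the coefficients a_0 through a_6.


Ansatz: y(x) = sum_{n>=0} a_n x^n, so y'(x) = sum_{n>=1} n a_n x^(n-1) and y''(x) = sum_{n>=2} n(n-1) a_n x^(n-2).
Substitute into P(x) y'' + Q(x) y' + R(x) y = 0 with P(x) = 1, Q(x) = -4x, R(x) = 4, and match powers of x.
Initial conditions: a_0 = -2, a_1 = 1.
Setting the coefficient of each power of x to zero and solving order by order (substituting the coefficients already found):
  x^0: 2 a_2 + 4 a_0 = 0  ->  2 a_2 = -4 a_0 = 8  ->  a_2 = 4
  x^1: 6 a_3 = 0  ->  a_3 = 0
  x^2: 12 a_4 - 4 a_2 = 0  ->  12 a_4 = 4 a_2 = 16  ->  a_4 = 4/3
  x^3: 20 a_5 - 8 a_3 = 0  ->  20 a_5 = 8 a_3 = 0  ->  a_5 = 0
  x^4: 30 a_6 - 12 a_4 = 0  ->  30 a_6 = 12 a_4 = 16  ->  a_6 = 8/15
Truncated series: y(x) = -2 + x + 4 x^2 + (4/3) x^4 + (8/15) x^6 + O(x^7).

a_0 = -2; a_1 = 1; a_2 = 4; a_3 = 0; a_4 = 4/3; a_5 = 0; a_6 = 8/15


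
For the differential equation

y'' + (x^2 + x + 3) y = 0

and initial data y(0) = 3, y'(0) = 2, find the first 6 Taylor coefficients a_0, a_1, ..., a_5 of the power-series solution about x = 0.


Ansatz: y(x) = sum_{n>=0} a_n x^n, so y'(x) = sum_{n>=1} n a_n x^(n-1) and y''(x) = sum_{n>=2} n(n-1) a_n x^(n-2).
Substitute into P(x) y'' + Q(x) y' + R(x) y = 0 with P(x) = 1, Q(x) = 0, R(x) = x^2 + x + 3, and match powers of x.
Initial conditions: a_0 = 3, a_1 = 2.
Setting the coefficient of each power of x to zero and solving order by order (substituting the coefficients already found):
  x^0: 2 a_2 + 3 a_0 = 0  ->  2 a_2 = -3 a_0 = -9  ->  a_2 = -9/2
  x^1: 6 a_3 + 3 a_1 + a_0 = 0  ->  6 a_3 = -3 a_1 - a_0 = -9  ->  a_3 = -3/2
  x^2: 12 a_4 + 3 a_2 + a_1 + a_0 = 0  ->  12 a_4 = -3 a_2 - a_1 - a_0 = 17/2  ->  a_4 = 17/24
  x^3: 20 a_5 + 3 a_3 + a_2 + a_1 = 0  ->  20 a_5 = -3 a_3 - a_2 - a_1 = 7  ->  a_5 = 7/20
Truncated series: y(x) = 3 + 2 x - (9/2) x^2 - (3/2) x^3 + (17/24) x^4 + (7/20) x^5 + O(x^6).

a_0 = 3; a_1 = 2; a_2 = -9/2; a_3 = -3/2; a_4 = 17/24; a_5 = 7/20


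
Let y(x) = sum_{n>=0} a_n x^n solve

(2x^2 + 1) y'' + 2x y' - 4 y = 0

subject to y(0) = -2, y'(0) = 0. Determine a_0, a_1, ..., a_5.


Ansatz: y(x) = sum_{n>=0} a_n x^n, so y'(x) = sum_{n>=1} n a_n x^(n-1) and y''(x) = sum_{n>=2} n(n-1) a_n x^(n-2).
Substitute into P(x) y'' + Q(x) y' + R(x) y = 0 with P(x) = 2x^2 + 1, Q(x) = 2x, R(x) = -4, and match powers of x.
Initial conditions: a_0 = -2, a_1 = 0.
Setting the coefficient of each power of x to zero and solving order by order (substituting the coefficients already found):
  x^0: 2 a_2 - 4 a_0 = 0  ->  2 a_2 = 4 a_0 = -8  ->  a_2 = -4
  x^1: 6 a_3 - 2 a_1 = 0  ->  6 a_3 = 2 a_1 = 0  ->  a_3 = 0
  x^2: 12 a_4 + 4 a_2 = 0  ->  12 a_4 = -4 a_2 = 16  ->  a_4 = 4/3
  x^3: 20 a_5 + 14 a_3 = 0  ->  20 a_5 = -14 a_3 = 0  ->  a_5 = 0
Truncated series: y(x) = -2 - 4 x^2 + (4/3) x^4 + O(x^6).

a_0 = -2; a_1 = 0; a_2 = -4; a_3 = 0; a_4 = 4/3; a_5 = 0


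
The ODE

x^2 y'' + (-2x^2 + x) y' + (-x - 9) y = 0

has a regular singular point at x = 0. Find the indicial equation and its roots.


Divide by x^2 to reach normal form y'' + P_1(x) y' + P_2(x) y = 0 with P_1(x) = -2 + 1/x and P_2(x) = -1/x - 9/x^2.
x = 0 is a singular point because the y'-coefficient -2 + 1/x has a pole at x = 0 and the y-coefficient -1/x - 9/x^2 has a pole at x = 0.
It is a regular singular point because x P_1(x) = p(x) = 1 - 2x and x^2 P_2(x) = q(x) = -x - 9 are polynomials, hence analytic at x = 0.
p(0) = 1,  q(0) = -9.
Indicial equation: r(r-1) + p(0) r + q(0) = 0, i.e. r^2 + (p(0) - 1) r + q(0) = 0, i.e. r^2 - 9 = 0.
Discriminant: (0)^2 - 4(-9) = 36, so r = (0 ± 6)/2.
Solving: r_1 = 3, r_2 = -3.

indicial: r^2 - 9 = 0; roots r_1 = 3, r_2 = -3


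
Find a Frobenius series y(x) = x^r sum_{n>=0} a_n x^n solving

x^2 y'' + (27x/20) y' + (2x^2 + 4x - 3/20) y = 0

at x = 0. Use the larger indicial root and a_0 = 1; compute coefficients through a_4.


Write in Frobenius form y'' + (p(x)/x) y' + (q(x)/x^2) y = 0:
  p(x) = 27/20,  q(x) = 2x^2 + 4x - 3/20.
Indicial equation: r(r-1) + (27/20) r + (-3/20) = 0 -> roots r_1 = 1/4, r_2 = -3/5.
Take r = r_1 = 1/4. Let y(x) = x^r sum_{n>=0} a_n x^n with a_0 = 1.
Substitute y = x^r sum a_n x^n and match x^{r+n}. The recurrence is
  D(n) a_n + 4 a_{n-1} + 2 a_{n-2} = 0,  where D(n) = (r+n)(r+n-1) + (27/20)(r+n) + (-3/20).
  a_n = [-4 a_{n-1} - 2 a_{n-2}] / D(n).
Since the indicial polynomial factors as (r - r_1)(r - r_2), D(n) = (r_1 + n - r_1)(r_1 + n - r_2) = n(n + 17/20).
Evaluating step by step (a_0 = 1):
  n = 1: D(1) = 1(1 + 17/20) = 37/20; numerator = -4(1) = -4; a_1 = (-4)/(37/20) = -80/37
  n = 2: D(2) = 2(2 + 17/20) = 57/10; numerator = -4(-80/37) - 2(1) = 246/37; a_2 = (246/37)/(57/10) = 820/703
  n = 3: D(3) = 3(3 + 17/20) = 231/20; numerator = -4(820/703) - 2(-80/37) = -240/703; a_3 = (-240/703)/(231/20) = -1600/54131
  n = 4: D(4) = 4(4 + 17/20) = 97/5; numerator = -4(-1600/54131) - 2(820/703) = -3240/1463; a_4 = (-3240/1463)/(97/5) = -16200/141911

r = 1/4; a_0 = 1; a_1 = -80/37; a_2 = 820/703; a_3 = -1600/54131; a_4 = -16200/141911


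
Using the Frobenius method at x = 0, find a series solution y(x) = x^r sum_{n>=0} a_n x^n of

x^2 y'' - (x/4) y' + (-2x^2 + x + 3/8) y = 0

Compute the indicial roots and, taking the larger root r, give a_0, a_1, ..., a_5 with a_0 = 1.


Write in Frobenius form y'' + (p(x)/x) y' + (q(x)/x^2) y = 0:
  p(x) = -1/4,  q(x) = -2x^2 + x + 3/8.
Indicial equation: r(r-1) + (-1/4) r + (3/8) = 0 -> roots r_1 = 3/4, r_2 = 1/2.
Take r = r_1 = 3/4. Let y(x) = x^r sum_{n>=0} a_n x^n with a_0 = 1.
Substitute y = x^r sum a_n x^n and match x^{r+n}. The recurrence is
  D(n) a_n + 1 a_{n-1} - 2 a_{n-2} = 0,  where D(n) = (r+n)(r+n-1) + (-1/4)(r+n) + (3/8).
  a_n = [-1 a_{n-1} + 2 a_{n-2}] / D(n).
Since the indicial polynomial factors as (r - r_1)(r - r_2), D(n) = (r_1 + n - r_1)(r_1 + n - r_2) = n(n + 1/4).
Evaluating step by step (a_0 = 1):
  n = 1: D(1) = 1(1 + 1/4) = 5/4; numerator = -1(1) = -1; a_1 = (-1)/(5/4) = -4/5
  n = 2: D(2) = 2(2 + 1/4) = 9/2; numerator = -1(-4/5) + 2(1) = 14/5; a_2 = (14/5)/(9/2) = 28/45
  n = 3: D(3) = 3(3 + 1/4) = 39/4; numerator = -1(28/45) + 2(-4/5) = -20/9; a_3 = (-20/9)/(39/4) = -80/351
  n = 4: D(4) = 4(4 + 1/4) = 17; numerator = -1(-80/351) + 2(28/45) = 2584/1755; a_4 = (2584/1755)/(17) = 152/1755
  n = 5: D(5) = 5(5 + 1/4) = 105/4; numerator = -1(152/1755) + 2(-80/351) = -952/1755; a_5 = (-952/1755)/(105/4) = -544/26325

r = 3/4; a_0 = 1; a_1 = -4/5; a_2 = 28/45; a_3 = -80/351; a_4 = 152/1755; a_5 = -544/26325


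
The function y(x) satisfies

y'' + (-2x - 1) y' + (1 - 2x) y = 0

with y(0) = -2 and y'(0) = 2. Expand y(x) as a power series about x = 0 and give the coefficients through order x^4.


Ansatz: y(x) = sum_{n>=0} a_n x^n, so y'(x) = sum_{n>=1} n a_n x^(n-1) and y''(x) = sum_{n>=2} n(n-1) a_n x^(n-2).
Substitute into P(x) y'' + Q(x) y' + R(x) y = 0 with P(x) = 1, Q(x) = -2x - 1, R(x) = 1 - 2x, and match powers of x.
Initial conditions: a_0 = -2, a_1 = 2.
Setting the coefficient of each power of x to zero and solving order by order (substituting the coefficients already found):
  x^0: 2 a_2 - a_1 + a_0 = 0  ->  2 a_2 = a_1 - a_0 = 4  ->  a_2 = 2
  x^1: 6 a_3 - 2 a_2 - a_1 - 2 a_0 = 0  ->  6 a_3 = 2 a_2 + a_1 + 2 a_0 = 2  ->  a_3 = 1/3
  x^2: 12 a_4 - 3 a_3 - 3 a_2 - 2 a_1 = 0  ->  12 a_4 = 3 a_3 + 3 a_2 + 2 a_1 = 11  ->  a_4 = 11/12
Truncated series: y(x) = -2 + 2 x + 2 x^2 + (1/3) x^3 + (11/12) x^4 + O(x^5).

a_0 = -2; a_1 = 2; a_2 = 2; a_3 = 1/3; a_4 = 11/12


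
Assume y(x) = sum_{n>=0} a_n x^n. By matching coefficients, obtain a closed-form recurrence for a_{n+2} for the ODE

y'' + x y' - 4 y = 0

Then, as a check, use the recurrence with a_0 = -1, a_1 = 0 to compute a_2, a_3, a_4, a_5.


Substitute y = sum_n a_n x^n.
y''(x) has coefficient (n+2)(n+1) a_{n+2} at x^n;
x y'(x) has coefficient n a_n at x^n (shift);
-4 y(x) has coefficient -4 a_n at x^n.
Matching x^n: (n+2)(n+1) a_{n+2} + (n - 4) a_n = 0.
Thus a_{n+2} = (-n + 4) / ((n+1)(n+2)) * a_n.

Check with a_0 = -1, a_1 = 0 (apply the recurrence for n = 0, 1, 2, 3): a_0 = -1, a_1 = 0, a_2 = -2, a_3 = 0, a_4 = -1/3, a_5 = 0.

a_(n+2) = (-n + 4) / ((n+1)(n+2)) * a_n; check: a_0 = -1, a_1 = 0, a_2 = -2, a_3 = 0, a_4 = -1/3, a_5 = 0


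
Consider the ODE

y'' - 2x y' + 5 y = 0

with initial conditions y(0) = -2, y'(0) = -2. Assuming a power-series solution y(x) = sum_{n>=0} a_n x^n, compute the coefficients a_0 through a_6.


Ansatz: y(x) = sum_{n>=0} a_n x^n, so y'(x) = sum_{n>=1} n a_n x^(n-1) and y''(x) = sum_{n>=2} n(n-1) a_n x^(n-2).
Substitute into P(x) y'' + Q(x) y' + R(x) y = 0 with P(x) = 1, Q(x) = -2x, R(x) = 5, and match powers of x.
Initial conditions: a_0 = -2, a_1 = -2.
Setting the coefficient of each power of x to zero and solving order by order (substituting the coefficients already found):
  x^0: 2 a_2 + 5 a_0 = 0  ->  2 a_2 = -5 a_0 = 10  ->  a_2 = 5
  x^1: 6 a_3 + 3 a_1 = 0  ->  6 a_3 = -3 a_1 = 6  ->  a_3 = 1
  x^2: 12 a_4 + a_2 = 0  ->  12 a_4 = -a_2 = -5  ->  a_4 = -5/12
  x^3: 20 a_5 - a_3 = 0  ->  20 a_5 = a_3 = 1  ->  a_5 = 1/20
  x^4: 30 a_6 - 3 a_4 = 0  ->  30 a_6 = 3 a_4 = -5/4  ->  a_6 = -1/24
Truncated series: y(x) = -2 - 2 x + 5 x^2 + x^3 - (5/12) x^4 + (1/20) x^5 - (1/24) x^6 + O(x^7).

a_0 = -2; a_1 = -2; a_2 = 5; a_3 = 1; a_4 = -5/12; a_5 = 1/20; a_6 = -1/24


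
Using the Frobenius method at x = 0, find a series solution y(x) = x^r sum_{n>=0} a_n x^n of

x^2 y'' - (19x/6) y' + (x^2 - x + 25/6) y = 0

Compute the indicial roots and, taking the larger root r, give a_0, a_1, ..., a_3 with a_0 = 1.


Write in Frobenius form y'' + (p(x)/x) y' + (q(x)/x^2) y = 0:
  p(x) = -19/6,  q(x) = x^2 - x + 25/6.
Indicial equation: r(r-1) + (-19/6) r + (25/6) = 0 -> roots r_1 = 5/2, r_2 = 5/3.
Take r = r_1 = 5/2. Let y(x) = x^r sum_{n>=0} a_n x^n with a_0 = 1.
Substitute y = x^r sum a_n x^n and match x^{r+n}. The recurrence is
  D(n) a_n - 1 a_{n-1} + 1 a_{n-2} = 0,  where D(n) = (r+n)(r+n-1) + (-19/6)(r+n) + (25/6).
  a_n = [1 a_{n-1} - 1 a_{n-2}] / D(n).
Since the indicial polynomial factors as (r - r_1)(r - r_2), D(n) = (r_1 + n - r_1)(r_1 + n - r_2) = n(n + 5/6).
Evaluating step by step (a_0 = 1):
  n = 1: D(1) = 1(1 + 5/6) = 11/6; numerator = 1(1) = 1; a_1 = (1)/(11/6) = 6/11
  n = 2: D(2) = 2(2 + 5/6) = 17/3; numerator = 1(6/11) - 1(1) = -5/11; a_2 = (-5/11)/(17/3) = -15/187
  n = 3: D(3) = 3(3 + 5/6) = 23/2; numerator = 1(-15/187) - 1(6/11) = -117/187; a_3 = (-117/187)/(23/2) = -234/4301

r = 5/2; a_0 = 1; a_1 = 6/11; a_2 = -15/187; a_3 = -234/4301
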